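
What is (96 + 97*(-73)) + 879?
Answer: -6106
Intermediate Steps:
(96 + 97*(-73)) + 879 = (96 - 7081) + 879 = -6985 + 879 = -6106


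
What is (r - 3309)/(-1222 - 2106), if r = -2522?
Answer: 5831/3328 ≈ 1.7521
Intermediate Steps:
(r - 3309)/(-1222 - 2106) = (-2522 - 3309)/(-1222 - 2106) = -5831/(-3328) = -5831*(-1/3328) = 5831/3328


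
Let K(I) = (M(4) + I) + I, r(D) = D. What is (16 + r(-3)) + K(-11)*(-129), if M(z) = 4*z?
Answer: 787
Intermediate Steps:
K(I) = 16 + 2*I (K(I) = (4*4 + I) + I = (16 + I) + I = 16 + 2*I)
(16 + r(-3)) + K(-11)*(-129) = (16 - 3) + (16 + 2*(-11))*(-129) = 13 + (16 - 22)*(-129) = 13 - 6*(-129) = 13 + 774 = 787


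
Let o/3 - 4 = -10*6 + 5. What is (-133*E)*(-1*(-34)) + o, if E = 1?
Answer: -4675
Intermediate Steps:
o = -153 (o = 12 + 3*(-10*6 + 5) = 12 + 3*(-60 + 5) = 12 + 3*(-55) = 12 - 165 = -153)
(-133*E)*(-1*(-34)) + o = (-133*1)*(-1*(-34)) - 153 = -133*34 - 153 = -4522 - 153 = -4675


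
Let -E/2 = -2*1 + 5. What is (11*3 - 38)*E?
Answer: 30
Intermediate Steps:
E = -6 (E = -2*(-2*1 + 5) = -2*(-2 + 5) = -2*3 = -6)
(11*3 - 38)*E = (11*3 - 38)*(-6) = (33 - 38)*(-6) = -5*(-6) = 30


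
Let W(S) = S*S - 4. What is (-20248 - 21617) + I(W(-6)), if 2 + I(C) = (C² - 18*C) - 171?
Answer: -41590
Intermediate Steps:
W(S) = -4 + S² (W(S) = S² - 4 = -4 + S²)
I(C) = -173 + C² - 18*C (I(C) = -2 + ((C² - 18*C) - 171) = -2 + (-171 + C² - 18*C) = -173 + C² - 18*C)
(-20248 - 21617) + I(W(-6)) = (-20248 - 21617) + (-173 + (-4 + (-6)²)² - 18*(-4 + (-6)²)) = -41865 + (-173 + (-4 + 36)² - 18*(-4 + 36)) = -41865 + (-173 + 32² - 18*32) = -41865 + (-173 + 1024 - 576) = -41865 + 275 = -41590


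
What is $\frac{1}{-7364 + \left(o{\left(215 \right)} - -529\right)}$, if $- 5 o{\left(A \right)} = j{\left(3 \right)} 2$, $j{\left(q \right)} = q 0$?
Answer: $- \frac{1}{6835} \approx -0.00014631$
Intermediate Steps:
$j{\left(q \right)} = 0$
$o{\left(A \right)} = 0$ ($o{\left(A \right)} = - \frac{0 \cdot 2}{5} = \left(- \frac{1}{5}\right) 0 = 0$)
$\frac{1}{-7364 + \left(o{\left(215 \right)} - -529\right)} = \frac{1}{-7364 + \left(0 - -529\right)} = \frac{1}{-7364 + \left(0 + 529\right)} = \frac{1}{-7364 + 529} = \frac{1}{-6835} = - \frac{1}{6835}$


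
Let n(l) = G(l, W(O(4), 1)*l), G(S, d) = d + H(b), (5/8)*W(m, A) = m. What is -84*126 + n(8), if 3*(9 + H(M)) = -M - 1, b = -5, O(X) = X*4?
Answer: -155803/15 ≈ -10387.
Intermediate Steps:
O(X) = 4*X
W(m, A) = 8*m/5
H(M) = -28/3 - M/3 (H(M) = -9 + (-M - 1)/3 = -9 + (-1 - M)/3 = -9 + (-1/3 - M/3) = -28/3 - M/3)
G(S, d) = -23/3 + d (G(S, d) = d + (-28/3 - 1/3*(-5)) = d + (-28/3 + 5/3) = d - 23/3 = -23/3 + d)
n(l) = -23/3 + 128*l/5 (n(l) = -23/3 + (8*(4*4)/5)*l = -23/3 + ((8/5)*16)*l = -23/3 + 128*l/5)
-84*126 + n(8) = -84*126 + (-23/3 + (128/5)*8) = -10584 + (-23/3 + 1024/5) = -10584 + 2957/15 = -155803/15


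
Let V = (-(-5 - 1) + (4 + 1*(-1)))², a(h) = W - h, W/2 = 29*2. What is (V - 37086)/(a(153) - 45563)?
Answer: 2467/3040 ≈ 0.81151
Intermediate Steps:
W = 116 (W = 2*(29*2) = 2*58 = 116)
a(h) = 116 - h
V = 81 (V = (-1*(-6) + (4 - 1))² = (6 + 3)² = 9² = 81)
(V - 37086)/(a(153) - 45563) = (81 - 37086)/((116 - 1*153) - 45563) = -37005/((116 - 153) - 45563) = -37005/(-37 - 45563) = -37005/(-45600) = -37005*(-1/45600) = 2467/3040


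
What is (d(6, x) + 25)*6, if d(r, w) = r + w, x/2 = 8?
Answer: 282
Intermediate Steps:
x = 16 (x = 2*8 = 16)
(d(6, x) + 25)*6 = ((6 + 16) + 25)*6 = (22 + 25)*6 = 47*6 = 282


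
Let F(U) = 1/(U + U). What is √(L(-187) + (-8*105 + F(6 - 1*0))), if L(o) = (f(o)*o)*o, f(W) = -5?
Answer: I*√6324657/6 ≈ 419.15*I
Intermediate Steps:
F(U) = 1/(2*U)
L(o) = -5*o² (L(o) = (-5*o)*o = -5*o²)
√(L(-187) + (-8*105 + F(6 - 1*0))) = √(-5*(-187)² + (-8*105 + 1/(2*(6 - 1*0)))) = √(-5*34969 + (-840 + 1/(2*(6 + 0)))) = √(-174845 + (-840 + (½)/6)) = √(-174845 + (-840 + (½)*(⅙))) = √(-174845 + (-840 + 1/12)) = √(-174845 - 10079/12) = √(-2108219/12) = I*√6324657/6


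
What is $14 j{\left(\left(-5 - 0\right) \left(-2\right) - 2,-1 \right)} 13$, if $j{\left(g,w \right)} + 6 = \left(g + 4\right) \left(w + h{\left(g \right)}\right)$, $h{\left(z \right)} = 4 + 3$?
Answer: $12012$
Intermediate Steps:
$h{\left(z \right)} = 7$
$j{\left(g,w \right)} = -6 + \left(4 + g\right) \left(7 + w\right)$ ($j{\left(g,w \right)} = -6 + \left(g + 4\right) \left(w + 7\right) = -6 + \left(4 + g\right) \left(7 + w\right)$)
$14 j{\left(\left(-5 - 0\right) \left(-2\right) - 2,-1 \right)} 13 = 14 \left(22 + 4 \left(-1\right) + 7 \left(\left(-5 - 0\right) \left(-2\right) - 2\right) + \left(\left(-5 - 0\right) \left(-2\right) - 2\right) \left(-1\right)\right) 13 = 14 \left(22 - 4 + 7 \left(\left(-5 + 0\right) \left(-2\right) - 2\right) + \left(\left(-5 + 0\right) \left(-2\right) - 2\right) \left(-1\right)\right) 13 = 14 \left(22 - 4 + 7 \left(\left(-5\right) \left(-2\right) - 2\right) + \left(\left(-5\right) \left(-2\right) - 2\right) \left(-1\right)\right) 13 = 14 \left(22 - 4 + 7 \left(10 - 2\right) + \left(10 - 2\right) \left(-1\right)\right) 13 = 14 \left(22 - 4 + 7 \cdot 8 + 8 \left(-1\right)\right) 13 = 14 \left(22 - 4 + 56 - 8\right) 13 = 14 \cdot 66 \cdot 13 = 924 \cdot 13 = 12012$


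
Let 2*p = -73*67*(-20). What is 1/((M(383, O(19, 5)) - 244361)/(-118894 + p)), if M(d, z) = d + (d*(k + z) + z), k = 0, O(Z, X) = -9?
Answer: 11664/41239 ≈ 0.28284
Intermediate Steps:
p = 48910 (p = (-73*67*(-20))/2 = (-4891*(-20))/2 = (1/2)*97820 = 48910)
M(d, z) = d + z + d*z (M(d, z) = d + (d*(0 + z) + z) = d + (d*z + z) = d + (z + d*z) = d + z + d*z)
1/((M(383, O(19, 5)) - 244361)/(-118894 + p)) = 1/(((383 - 9 + 383*(-9)) - 244361)/(-118894 + 48910)) = 1/(((383 - 9 - 3447) - 244361)/(-69984)) = 1/((-3073 - 244361)*(-1/69984)) = 1/(-247434*(-1/69984)) = 1/(41239/11664) = 11664/41239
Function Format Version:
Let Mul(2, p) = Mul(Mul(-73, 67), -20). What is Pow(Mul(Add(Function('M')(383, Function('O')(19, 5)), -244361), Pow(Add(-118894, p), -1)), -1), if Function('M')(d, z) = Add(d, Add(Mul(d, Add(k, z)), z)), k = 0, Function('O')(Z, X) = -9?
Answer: Rational(11664, 41239) ≈ 0.28284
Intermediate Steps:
p = 48910 (p = Mul(Rational(1, 2), Mul(Mul(-73, 67), -20)) = Mul(Rational(1, 2), Mul(-4891, -20)) = Mul(Rational(1, 2), 97820) = 48910)
Function('M')(d, z) = Add(d, z, Mul(d, z)) (Function('M')(d, z) = Add(d, Add(Mul(d, Add(0, z)), z)) = Add(d, Add(Mul(d, z), z)) = Add(d, Add(z, Mul(d, z))) = Add(d, z, Mul(d, z)))
Pow(Mul(Add(Function('M')(383, Function('O')(19, 5)), -244361), Pow(Add(-118894, p), -1)), -1) = Pow(Mul(Add(Add(383, -9, Mul(383, -9)), -244361), Pow(Add(-118894, 48910), -1)), -1) = Pow(Mul(Add(Add(383, -9, -3447), -244361), Pow(-69984, -1)), -1) = Pow(Mul(Add(-3073, -244361), Rational(-1, 69984)), -1) = Pow(Mul(-247434, Rational(-1, 69984)), -1) = Pow(Rational(41239, 11664), -1) = Rational(11664, 41239)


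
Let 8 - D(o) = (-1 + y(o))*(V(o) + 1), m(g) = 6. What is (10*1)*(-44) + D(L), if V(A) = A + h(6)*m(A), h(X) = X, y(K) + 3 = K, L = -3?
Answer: -194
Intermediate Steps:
y(K) = -3 + K
V(A) = 36 + A (V(A) = A + 6*6 = A + 36 = 36 + A)
D(o) = 8 - (-4 + o)*(37 + o) (D(o) = 8 - (-1 + (-3 + o))*((36 + o) + 1) = 8 - (-4 + o)*(37 + o))
(10*1)*(-44) + D(L) = (10*1)*(-44) + (48 - (-3 - 3)*(36 - 3)) = 10*(-44) + (48 - 1*(-6)*33) = -440 + (48 + 198) = -440 + 246 = -194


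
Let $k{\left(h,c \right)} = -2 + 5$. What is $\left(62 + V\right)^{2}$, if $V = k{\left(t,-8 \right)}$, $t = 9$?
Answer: $4225$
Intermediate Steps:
$k{\left(h,c \right)} = 3$
$V = 3$
$\left(62 + V\right)^{2} = \left(62 + 3\right)^{2} = 65^{2} = 4225$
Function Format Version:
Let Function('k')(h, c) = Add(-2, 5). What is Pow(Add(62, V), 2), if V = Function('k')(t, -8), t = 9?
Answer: 4225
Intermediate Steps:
Function('k')(h, c) = 3
V = 3
Pow(Add(62, V), 2) = Pow(Add(62, 3), 2) = Pow(65, 2) = 4225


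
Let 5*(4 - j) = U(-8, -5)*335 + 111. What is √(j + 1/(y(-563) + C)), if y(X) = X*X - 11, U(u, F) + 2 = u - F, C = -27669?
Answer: √2293460073905/85085 ≈ 17.799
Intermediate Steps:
U(u, F) = -2 + u - F (U(u, F) = -2 + (u - F) = -2 + u - F)
y(X) = -11 + X² (y(X) = X² - 11 = -11 + X²)
j = 1584/5 (j = 4 - ((-2 - 8 - 1*(-5))*335 + 111)/5 = 4 - ((-2 - 8 + 5)*335 + 111)/5 = 4 - (-5*335 + 111)/5 = 4 - (-1675 + 111)/5 = 4 - ⅕*(-1564) = 4 + 1564/5 = 1584/5 ≈ 316.80)
√(j + 1/(y(-563) + C)) = √(1584/5 + 1/((-11 + (-563)²) - 27669)) = √(1584/5 + 1/((-11 + 316969) - 27669)) = √(1584/5 + 1/(316958 - 27669)) = √(1584/5 + 1/289289) = √(458233781/1446445) = √2293460073905/85085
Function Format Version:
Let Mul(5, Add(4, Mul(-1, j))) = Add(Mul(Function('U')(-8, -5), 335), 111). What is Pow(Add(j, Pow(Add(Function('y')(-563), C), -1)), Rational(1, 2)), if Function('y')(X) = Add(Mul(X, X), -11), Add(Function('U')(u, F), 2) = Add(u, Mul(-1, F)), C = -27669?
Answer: Mul(Rational(1, 85085), Pow(2293460073905, Rational(1, 2))) ≈ 17.799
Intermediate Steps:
Function('U')(u, F) = Add(-2, u, Mul(-1, F)) (Function('U')(u, F) = Add(-2, Add(u, Mul(-1, F))) = Add(-2, u, Mul(-1, F)))
Function('y')(X) = Add(-11, Pow(X, 2)) (Function('y')(X) = Add(Pow(X, 2), -11) = Add(-11, Pow(X, 2)))
j = Rational(1584, 5) (j = Add(4, Mul(Rational(-1, 5), Add(Mul(Add(-2, -8, Mul(-1, -5)), 335), 111))) = Add(4, Mul(Rational(-1, 5), Add(Mul(Add(-2, -8, 5), 335), 111))) = Add(4, Mul(Rational(-1, 5), Add(Mul(-5, 335), 111))) = Add(4, Mul(Rational(-1, 5), Add(-1675, 111))) = Add(4, Mul(Rational(-1, 5), -1564)) = Add(4, Rational(1564, 5)) = Rational(1584, 5) ≈ 316.80)
Pow(Add(j, Pow(Add(Function('y')(-563), C), -1)), Rational(1, 2)) = Pow(Add(Rational(1584, 5), Pow(Add(Add(-11, Pow(-563, 2)), -27669), -1)), Rational(1, 2)) = Pow(Add(Rational(1584, 5), Pow(Add(Add(-11, 316969), -27669), -1)), Rational(1, 2)) = Pow(Add(Rational(1584, 5), Pow(Add(316958, -27669), -1)), Rational(1, 2)) = Pow(Add(Rational(1584, 5), Pow(289289, -1)), Rational(1, 2)) = Pow(Add(Rational(1584, 5), Rational(1, 289289)), Rational(1, 2)) = Pow(Rational(458233781, 1446445), Rational(1, 2)) = Mul(Rational(1, 85085), Pow(2293460073905, Rational(1, 2)))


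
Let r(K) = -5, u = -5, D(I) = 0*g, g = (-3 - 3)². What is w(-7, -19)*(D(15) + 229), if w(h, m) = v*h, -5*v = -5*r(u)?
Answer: 8015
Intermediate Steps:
g = 36 (g = (-6)² = 36)
D(I) = 0 (D(I) = 0*36 = 0)
v = -5 (v = -(-1)*(-5) = -⅕*25 = -5)
w(h, m) = -5*h
w(-7, -19)*(D(15) + 229) = (-5*(-7))*(0 + 229) = 35*229 = 8015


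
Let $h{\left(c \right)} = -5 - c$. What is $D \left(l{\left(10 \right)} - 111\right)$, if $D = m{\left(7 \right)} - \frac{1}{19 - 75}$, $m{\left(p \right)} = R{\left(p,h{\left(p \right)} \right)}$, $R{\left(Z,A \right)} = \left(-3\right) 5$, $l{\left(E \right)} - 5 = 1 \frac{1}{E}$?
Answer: $\frac{888501}{560} \approx 1586.6$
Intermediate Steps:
$l{\left(E \right)} = 5 + \frac{1}{E}$ ($l{\left(E \right)} = 5 + 1 \frac{1}{E} = 5 + \frac{1}{E}$)
$R{\left(Z,A \right)} = -15$
$m{\left(p \right)} = -15$
$D = - \frac{839}{56}$ ($D = -15 - \frac{1}{19 - 75} = -15 - \frac{1}{-56} = -15 - - \frac{1}{56} = -15 + \frac{1}{56} = - \frac{839}{56} \approx -14.982$)
$D \left(l{\left(10 \right)} - 111\right) = - \frac{839 \left(\left(5 + \frac{1}{10}\right) - 111\right)}{56} = - \frac{839 \left(\frac{51}{10} - 111\right)}{56} = \left(- \frac{839}{56}\right) \left(- \frac{1059}{10}\right) = \frac{888501}{560}$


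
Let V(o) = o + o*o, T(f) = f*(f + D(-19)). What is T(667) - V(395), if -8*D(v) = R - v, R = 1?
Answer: 573603/2 ≈ 2.8680e+5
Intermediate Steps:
D(v) = -⅛ + v/8 (D(v) = -(1 - v)/8 = -⅛ + v/8)
T(f) = f*(-5/2 + f) (T(f) = f*(f + (-⅛ + (⅛)*(-19))) = f*(f + (-⅛ - 19/8)) = f*(f - 5/2) = f*(-5/2 + f))
V(o) = o + o²
T(667) - V(395) = (½)*667*(-5 + 2*667) - 395*(1 + 395) = (½)*667*(-5 + 1334) - 395*396 = (½)*667*1329 - 1*156420 = 886443/2 - 156420 = 573603/2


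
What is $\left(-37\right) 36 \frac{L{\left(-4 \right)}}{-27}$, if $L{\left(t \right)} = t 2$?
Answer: $- \frac{1184}{3} \approx -394.67$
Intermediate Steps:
$L{\left(t \right)} = 2 t$
$\left(-37\right) 36 \frac{L{\left(-4 \right)}}{-27} = \left(-37\right) 36 \frac{2 \left(-4\right)}{-27} = - 1332 \left(\left(-8\right) \left(- \frac{1}{27}\right)\right) = \left(-1332\right) \frac{8}{27} = - \frac{1184}{3}$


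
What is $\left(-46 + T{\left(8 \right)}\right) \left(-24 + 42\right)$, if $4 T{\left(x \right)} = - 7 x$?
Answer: $-1080$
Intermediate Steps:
$T{\left(x \right)} = - \frac{7 x}{4}$ ($T{\left(x \right)} = \frac{\left(-7\right) x}{4} = - \frac{7 x}{4}$)
$\left(-46 + T{\left(8 \right)}\right) \left(-24 + 42\right) = \left(-46 - 14\right) \left(-24 + 42\right) = \left(-46 - 14\right) 18 = \left(-60\right) 18 = -1080$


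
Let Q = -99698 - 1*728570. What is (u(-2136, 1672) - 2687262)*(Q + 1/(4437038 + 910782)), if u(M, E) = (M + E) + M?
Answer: 5957275265851727629/2673910 ≈ 2.2279e+12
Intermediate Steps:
u(M, E) = E + 2*M (u(M, E) = (E + M) + M = E + 2*M)
Q = -828268 (Q = -99698 - 728570 = -828268)
(u(-2136, 1672) - 2687262)*(Q + 1/(4437038 + 910782)) = ((1672 + 2*(-2136)) - 2687262)*(-828268 + 1/(4437038 + 910782)) = ((1672 - 4272) - 2687262)*(-828268 + 1/5347820) = (-2600 - 2687262)*(-828268 + 1/5347820) = -2689862*(-4429428175759/5347820) = 5957275265851727629/2673910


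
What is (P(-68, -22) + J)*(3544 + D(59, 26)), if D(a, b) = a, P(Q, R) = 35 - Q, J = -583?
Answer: -1729440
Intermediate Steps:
(P(-68, -22) + J)*(3544 + D(59, 26)) = ((35 - 1*(-68)) - 583)*(3544 + 59) = ((35 + 68) - 583)*3603 = (103 - 583)*3603 = -480*3603 = -1729440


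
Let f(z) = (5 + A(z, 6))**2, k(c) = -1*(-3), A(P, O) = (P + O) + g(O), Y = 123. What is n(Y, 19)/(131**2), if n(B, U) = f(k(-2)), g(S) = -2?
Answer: 144/17161 ≈ 0.0083911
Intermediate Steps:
A(P, O) = -2 + O + P (A(P, O) = (P + O) - 2 = (O + P) - 2 = -2 + O + P)
k(c) = 3
f(z) = (9 + z)**2 (f(z) = (5 + (-2 + 6 + z))**2 = (5 + (4 + z))**2 = (9 + z)**2)
n(B, U) = 144 (n(B, U) = (9 + 3)**2 = 12**2 = 144)
n(Y, 19)/(131**2) = 144/(131**2) = 144/17161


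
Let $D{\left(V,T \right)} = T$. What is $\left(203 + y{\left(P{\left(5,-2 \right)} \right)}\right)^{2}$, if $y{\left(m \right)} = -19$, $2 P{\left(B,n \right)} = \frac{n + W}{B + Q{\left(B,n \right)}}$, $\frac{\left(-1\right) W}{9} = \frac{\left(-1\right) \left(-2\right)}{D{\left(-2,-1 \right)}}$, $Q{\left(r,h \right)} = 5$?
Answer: $33856$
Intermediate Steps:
$W = 18$ ($W = - 9 \frac{\left(-1\right) \left(-2\right)}{-1} = - 9 \cdot 2 \left(-1\right) = \left(-9\right) \left(-2\right) = 18$)
$P{\left(B,n \right)} = \frac{18 + n}{2 \left(5 + B\right)}$ ($P{\left(B,n \right)} = \frac{\left(n + 18\right) \frac{1}{B + 5}}{2} = \frac{\left(18 + n\right) \frac{1}{5 + B}}{2} = \frac{\frac{1}{5 + B} \left(18 + n\right)}{2} = \frac{18 + n}{2 \left(5 + B\right)}$)
$\left(203 + y{\left(P{\left(5,-2 \right)} \right)}\right)^{2} = \left(203 - 19\right)^{2} = 184^{2} = 33856$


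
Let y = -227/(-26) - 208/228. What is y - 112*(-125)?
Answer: 20759587/1482 ≈ 14008.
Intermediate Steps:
y = 11587/1482 (y = -227*(-1/26) - 208*1/228 = 227/26 - 52/57 = 11587/1482 ≈ 7.8185)
y - 112*(-125) = 11587/1482 - 112*(-125) = 11587/1482 + 14000 = 20759587/1482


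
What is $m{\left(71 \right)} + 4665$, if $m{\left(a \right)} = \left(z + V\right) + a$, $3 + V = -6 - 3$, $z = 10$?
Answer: $4734$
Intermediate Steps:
$V = -12$ ($V = -3 - 9 = -12$)
$m{\left(a \right)} = -2 + a$ ($m{\left(a \right)} = \left(10 - 12\right) + a = -2 + a$)
$m{\left(71 \right)} + 4665 = \left(-2 + 71\right) + 4665 = 69 + 4665 = 4734$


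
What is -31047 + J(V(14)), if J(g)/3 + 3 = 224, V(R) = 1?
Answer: -30384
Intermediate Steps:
J(g) = 663 (J(g) = -9 + 3*224 = -9 + 672 = 663)
-31047 + J(V(14)) = -31047 + 663 = -30384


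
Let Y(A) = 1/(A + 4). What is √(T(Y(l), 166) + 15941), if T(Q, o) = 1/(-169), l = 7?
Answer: 2*√673507/13 ≈ 126.26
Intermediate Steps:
Y(A) = 1/(4 + A)
T(Q, o) = -1/169
√(T(Y(l), 166) + 15941) = √(-1/169 + 15941) = √(2694028/169) = 2*√673507/13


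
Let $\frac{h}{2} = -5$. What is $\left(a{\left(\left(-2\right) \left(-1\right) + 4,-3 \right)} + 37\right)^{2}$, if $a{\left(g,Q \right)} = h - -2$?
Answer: $841$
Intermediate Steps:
$h = -10$ ($h = 2 \left(-5\right) = -10$)
$a{\left(g,Q \right)} = -8$ ($a{\left(g,Q \right)} = -10 - -2 = -10 + 2 = -8$)
$\left(a{\left(\left(-2\right) \left(-1\right) + 4,-3 \right)} + 37\right)^{2} = \left(-8 + 37\right)^{2} = 29^{2} = 841$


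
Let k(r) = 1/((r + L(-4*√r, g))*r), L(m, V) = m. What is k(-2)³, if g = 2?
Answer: I/(64*(-23*I + 10*√2)) ≈ -0.00049297 + 0.00030312*I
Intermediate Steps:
k(r) = 1/(r*(r - 4*√r)) (k(r) = 1/((r - 4*√r)*r) = 1/(r*(r - 4*√r)))
k(-2)³ = (1/((-2)² - (-8)*I*√2))³ = (1/(4 - (-8)*I*√2))³ = (1/(4 + 8*I*√2))³ = (4 + 8*I*√2)⁻³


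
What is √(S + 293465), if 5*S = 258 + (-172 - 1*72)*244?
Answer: √7040235/5 ≈ 530.67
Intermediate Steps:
S = -59278/5 (S = (258 + (-172 - 1*72)*244)/5 = (258 + (-172 - 72)*244)/5 = (258 - 244*244)/5 = (258 - 59536)/5 = (⅕)*(-59278) = -59278/5 ≈ -11856.)
√(S + 293465) = √(-59278/5 + 293465) = √(1408047/5) = √7040235/5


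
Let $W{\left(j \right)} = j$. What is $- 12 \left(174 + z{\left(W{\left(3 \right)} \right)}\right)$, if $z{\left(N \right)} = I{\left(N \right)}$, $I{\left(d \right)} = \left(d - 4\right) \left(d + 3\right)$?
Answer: $-2016$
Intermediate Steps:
$I{\left(d \right)} = \left(-4 + d\right) \left(3 + d\right)$
$z{\left(N \right)} = -12 + N^{2} - N$
$- 12 \left(174 + z{\left(W{\left(3 \right)} \right)}\right) = - 12 \left(174 - \left(15 - 9\right)\right) = - 12 \left(174 - 6\right) = \left(-12\right) 168 = -2016$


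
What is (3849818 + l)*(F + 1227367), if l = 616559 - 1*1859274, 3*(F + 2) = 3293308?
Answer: 18185594087509/3 ≈ 6.0619e+12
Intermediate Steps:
F = 3293302/3 (F = -2 + (⅓)*3293308 = -2 + 3293308/3 = 3293302/3 ≈ 1.0978e+6)
l = -1242715 (l = 616559 - 1859274 = -1242715)
(3849818 + l)*(F + 1227367) = (3849818 - 1242715)*(3293302/3 + 1227367) = 2607103*(6975403/3) = 18185594087509/3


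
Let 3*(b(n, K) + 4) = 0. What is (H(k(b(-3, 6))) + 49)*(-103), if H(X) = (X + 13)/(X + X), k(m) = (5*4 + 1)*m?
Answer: -855209/168 ≈ -5090.5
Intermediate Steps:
b(n, K) = -4 (b(n, K) = -4 + (⅓)*0 = -4 + 0 = -4)
k(m) = 21*m (k(m) = (20 + 1)*m = 21*m)
H(X) = (13 + X)/(2*X) (H(X) = (13 + X)/((2*X)) = (13 + X)*(1/(2*X)) = (13 + X)/(2*X))
(H(k(b(-3, 6))) + 49)*(-103) = ((13 + 21*(-4))/(2*((21*(-4)))) + 49)*(-103) = ((½)*(13 - 84)/(-84) + 49)*(-103) = ((½)*(-1/84)*(-71) + 49)*(-103) = (71/168 + 49)*(-103) = (8303/168)*(-103) = -855209/168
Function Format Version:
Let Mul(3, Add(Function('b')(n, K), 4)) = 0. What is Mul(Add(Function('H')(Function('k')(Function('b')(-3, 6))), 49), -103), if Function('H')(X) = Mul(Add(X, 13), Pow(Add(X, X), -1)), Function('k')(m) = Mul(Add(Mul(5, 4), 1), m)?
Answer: Rational(-855209, 168) ≈ -5090.5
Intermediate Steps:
Function('b')(n, K) = -4 (Function('b')(n, K) = Add(-4, Mul(Rational(1, 3), 0)) = Add(-4, 0) = -4)
Function('k')(m) = Mul(21, m) (Function('k')(m) = Mul(Add(20, 1), m) = Mul(21, m))
Function('H')(X) = Mul(Rational(1, 2), Pow(X, -1), Add(13, X)) (Function('H')(X) = Mul(Add(13, X), Pow(Mul(2, X), -1)) = Mul(Add(13, X), Mul(Rational(1, 2), Pow(X, -1))) = Mul(Rational(1, 2), Pow(X, -1), Add(13, X)))
Mul(Add(Function('H')(Function('k')(Function('b')(-3, 6))), 49), -103) = Mul(Add(Mul(Rational(1, 2), Pow(Mul(21, -4), -1), Add(13, Mul(21, -4))), 49), -103) = Mul(Add(Mul(Rational(1, 2), Pow(-84, -1), Add(13, -84)), 49), -103) = Mul(Add(Mul(Rational(1, 2), Rational(-1, 84), -71), 49), -103) = Mul(Add(Rational(71, 168), 49), -103) = Mul(Rational(8303, 168), -103) = Rational(-855209, 168)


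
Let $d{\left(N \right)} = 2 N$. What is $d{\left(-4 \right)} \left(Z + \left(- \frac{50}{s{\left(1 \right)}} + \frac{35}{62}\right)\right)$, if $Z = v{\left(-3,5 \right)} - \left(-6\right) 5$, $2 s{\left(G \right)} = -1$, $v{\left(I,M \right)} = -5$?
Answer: $- \frac{31140}{31} \approx -1004.5$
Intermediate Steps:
$s{\left(G \right)} = - \frac{1}{2}$ ($s{\left(G \right)} = \frac{1}{2} \left(-1\right) = - \frac{1}{2}$)
$Z = 25$ ($Z = -5 - \left(-6\right) 5 = -5 - -30 = -5 + 30 = 25$)
$d{\left(-4 \right)} \left(Z + \left(- \frac{50}{s{\left(1 \right)}} + \frac{35}{62}\right)\right) = 2 \left(-4\right) \left(25 + \left(- \frac{50}{- \frac{1}{2}} + \frac{35}{62}\right)\right) = - 8 \left(25 + \left(\left(-50\right) \left(-2\right) + 35 \cdot \frac{1}{62}\right)\right) = - 8 \left(25 + \left(100 + \frac{35}{62}\right)\right) = - 8 \left(25 + \frac{6235}{62}\right) = \left(-8\right) \frac{7785}{62} = - \frac{31140}{31}$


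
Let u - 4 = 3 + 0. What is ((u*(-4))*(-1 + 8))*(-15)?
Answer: 2940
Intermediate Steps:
u = 7 (u = 4 + (3 + 0) = 4 + 3 = 7)
((u*(-4))*(-1 + 8))*(-15) = ((7*(-4))*(-1 + 8))*(-15) = -28*7*(-15) = -196*(-15) = 2940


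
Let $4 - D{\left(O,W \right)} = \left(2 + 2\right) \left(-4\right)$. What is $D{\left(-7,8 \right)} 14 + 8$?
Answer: $288$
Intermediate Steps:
$D{\left(O,W \right)} = 20$ ($D{\left(O,W \right)} = 4 - \left(2 + 2\right) \left(-4\right) = 4 - 4 \left(-4\right) = 4 - -16 = 4 + 16 = 20$)
$D{\left(-7,8 \right)} 14 + 8 = 20 \cdot 14 + 8 = 280 + 8 = 288$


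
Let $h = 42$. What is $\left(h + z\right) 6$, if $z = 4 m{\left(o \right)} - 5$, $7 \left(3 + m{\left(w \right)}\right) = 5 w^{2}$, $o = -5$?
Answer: $\frac{4050}{7} \approx 578.57$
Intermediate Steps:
$m{\left(w \right)} = -3 + \frac{5 w^{2}}{7}$
$z = \frac{381}{7}$ ($z = 4 \left(-3 + \frac{5 \left(-5\right)^{2}}{7}\right) - 5 = 4 \left(-3 + \frac{5}{7} \cdot 25\right) - 5 = 4 \left(-3 + \frac{125}{7}\right) - 5 = 4 \cdot \frac{104}{7} - 5 = \frac{416}{7} - 5 = \frac{381}{7} \approx 54.429$)
$\left(h + z\right) 6 = \left(42 + \frac{381}{7}\right) 6 = \frac{675}{7} \cdot 6 = \frac{4050}{7}$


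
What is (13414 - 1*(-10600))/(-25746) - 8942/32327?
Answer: -503260655/416145471 ≈ -1.2093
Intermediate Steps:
(13414 - 1*(-10600))/(-25746) - 8942/32327 = (13414 + 10600)*(-1/25746) - 8942*1/32327 = 24014*(-1/25746) - 8942/32327 = -12007/12873 - 8942/32327 = -503260655/416145471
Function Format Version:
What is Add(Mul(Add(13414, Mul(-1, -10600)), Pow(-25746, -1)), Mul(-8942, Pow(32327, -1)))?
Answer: Rational(-503260655, 416145471) ≈ -1.2093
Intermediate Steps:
Add(Mul(Add(13414, Mul(-1, -10600)), Pow(-25746, -1)), Mul(-8942, Pow(32327, -1))) = Add(Mul(Add(13414, 10600), Rational(-1, 25746)), Mul(-8942, Rational(1, 32327))) = Add(Mul(24014, Rational(-1, 25746)), Rational(-8942, 32327)) = Add(Rational(-12007, 12873), Rational(-8942, 32327)) = Rational(-503260655, 416145471)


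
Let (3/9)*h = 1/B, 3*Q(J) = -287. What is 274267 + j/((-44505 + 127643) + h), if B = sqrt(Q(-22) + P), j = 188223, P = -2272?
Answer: 13465364103166292975/49095417793559 + 564669*I*sqrt(21309)/49095417793559 ≈ 2.7427e+5 + 1.6789e-6*I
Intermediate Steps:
Q(J) = -287/3 (Q(J) = (1/3)*(-287) = -287/3)
B = I*sqrt(21309)/3 (B = sqrt(-287/3 - 2272) = sqrt(-7103/3) = I*sqrt(21309)/3 ≈ 48.659*I)
h = -3*I*sqrt(21309)/7103 (h = 3/((I*sqrt(21309)/3)) = 3*(-I*sqrt(21309)/7103) = -3*I*sqrt(21309)/7103 ≈ -0.061654*I)
274267 + j/((-44505 + 127643) + h) = 274267 + 188223/((-44505 + 127643) - 3*I*sqrt(21309)/7103) = 274267 + 188223/(83138 - 3*I*sqrt(21309)/7103)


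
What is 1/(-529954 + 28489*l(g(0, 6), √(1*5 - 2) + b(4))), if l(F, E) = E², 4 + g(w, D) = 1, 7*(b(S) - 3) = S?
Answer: 32456277/47079488214476 + 244293175*√3/141238464643428 ≈ 3.6852e-6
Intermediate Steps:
b(S) = 3 + S/7
g(w, D) = -3 (g(w, D) = -4 + 1 = -3)
1/(-529954 + 28489*l(g(0, 6), √(1*5 - 2) + b(4))) = 1/(-529954 + 28489*(√(1*5 - 2) + (3 + (⅐)*4))²) = 1/(-529954 + 28489*(√(5 - 2) + (3 + 4/7))²) = 1/(-529954 + 28489*(√3 + 25/7)²) = 1/(-529954 + 28489*(25/7 + √3)²)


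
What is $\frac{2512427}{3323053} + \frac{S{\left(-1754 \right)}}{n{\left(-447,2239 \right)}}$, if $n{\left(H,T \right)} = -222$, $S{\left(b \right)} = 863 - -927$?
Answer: $- \frac{2695253038}{368858883} \approx -7.307$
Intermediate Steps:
$S{\left(b \right)} = 1790$ ($S{\left(b \right)} = 863 + 927 = 1790$)
$\frac{2512427}{3323053} + \frac{S{\left(-1754 \right)}}{n{\left(-447,2239 \right)}} = \frac{2512427}{3323053} + \frac{1790}{-222} = 2512427 \cdot \frac{1}{3323053} + 1790 \left(- \frac{1}{222}\right) = \frac{2512427}{3323053} - \frac{895}{111} = - \frac{2695253038}{368858883}$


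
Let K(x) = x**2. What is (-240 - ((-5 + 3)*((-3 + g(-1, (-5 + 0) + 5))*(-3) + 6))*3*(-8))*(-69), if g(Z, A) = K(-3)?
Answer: -23184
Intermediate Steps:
g(Z, A) = 9 (g(Z, A) = (-3)**2 = 9)
(-240 - ((-5 + 3)*((-3 + g(-1, (-5 + 0) + 5))*(-3) + 6))*3*(-8))*(-69) = (-240 - ((-5 + 3)*((-3 + 9)*(-3) + 6))*3*(-8))*(-69) = (-240 - -2*(6*(-3) + 6)*3*(-8))*(-69) = (-240 - -2*(-18 + 6)*3*(-8))*(-69) = (-240 - -2*(-12)*3*(-8))*(-69) = (-240 - 24*3*(-8))*(-69) = (-240 - 72*(-8))*(-69) = (-240 - 1*(-576))*(-69) = (-240 + 576)*(-69) = 336*(-69) = -23184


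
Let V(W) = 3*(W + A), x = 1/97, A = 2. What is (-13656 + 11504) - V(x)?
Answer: -209329/97 ≈ -2158.0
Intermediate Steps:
x = 1/97 ≈ 0.010309
V(W) = 6 + 3*W (V(W) = 3*(W + 2) = 3*(2 + W) = 6 + 3*W)
(-13656 + 11504) - V(x) = (-13656 + 11504) - (6 + 3*(1/97)) = -2152 - (6 + 3/97) = -2152 - 1*585/97 = -2152 - 585/97 = -209329/97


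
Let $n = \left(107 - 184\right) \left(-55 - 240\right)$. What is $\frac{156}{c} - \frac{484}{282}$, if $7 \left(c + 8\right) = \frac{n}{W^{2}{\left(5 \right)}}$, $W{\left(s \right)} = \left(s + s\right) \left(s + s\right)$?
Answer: $- \frac{15902314}{721497} \approx -22.041$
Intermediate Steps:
$W{\left(s \right)} = 4 s^{2}$ ($W{\left(s \right)} = 2 s 2 s = 4 s^{2}$)
$n = 22715$ ($n = \left(-77\right) \left(-295\right) = 22715$)
$c = - \frac{15351}{2000}$ ($c = -8 + \frac{22715 \frac{1}{\left(4 \cdot 5^{2}\right)^{2}}}{7} = -8 + \frac{22715 \frac{1}{\left(4 \cdot 25\right)^{2}}}{7} = -8 + \frac{22715 \frac{1}{100^{2}}}{7} = -8 + \frac{22715 \cdot \frac{1}{10000}}{7} = -8 + \frac{1}{7} \cdot \frac{4543}{2000} = -8 + \frac{649}{2000} = - \frac{15351}{2000} \approx -7.6755$)
$\frac{156}{c} - \frac{484}{282} = \frac{156}{- \frac{15351}{2000}} - \frac{484}{282} = 156 \left(- \frac{2000}{15351}\right) - \frac{242}{141} = - \frac{104000}{5117} - \frac{242}{141} = - \frac{15902314}{721497}$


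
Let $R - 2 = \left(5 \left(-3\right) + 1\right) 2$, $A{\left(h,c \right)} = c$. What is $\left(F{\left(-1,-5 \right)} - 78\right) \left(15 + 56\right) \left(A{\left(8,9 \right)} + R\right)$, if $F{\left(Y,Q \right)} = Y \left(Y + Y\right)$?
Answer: $91732$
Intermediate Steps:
$F{\left(Y,Q \right)} = 2 Y^{2}$ ($F{\left(Y,Q \right)} = Y 2 Y = 2 Y^{2}$)
$R = -26$ ($R = 2 + \left(5 \left(-3\right) + 1\right) 2 = 2 + \left(-15 + 1\right) 2 = 2 - 28 = -26$)
$\left(F{\left(-1,-5 \right)} - 78\right) \left(15 + 56\right) \left(A{\left(8,9 \right)} + R\right) = \left(2 \left(-1\right)^{2} - 78\right) \left(15 + 56\right) \left(9 - 26\right) = \left(2 \cdot 1 - 78\right) 71 \left(-17\right) = \left(2 - 78\right) 71 \left(-17\right) = \left(-76\right) 71 \left(-17\right) = \left(-5396\right) \left(-17\right) = 91732$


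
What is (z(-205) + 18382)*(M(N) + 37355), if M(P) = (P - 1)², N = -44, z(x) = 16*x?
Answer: 594716760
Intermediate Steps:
M(P) = (-1 + P)²
(z(-205) + 18382)*(M(N) + 37355) = (16*(-205) + 18382)*((-1 - 44)² + 37355) = (-3280 + 18382)*((-45)² + 37355) = 15102*(2025 + 37355) = 15102*39380 = 594716760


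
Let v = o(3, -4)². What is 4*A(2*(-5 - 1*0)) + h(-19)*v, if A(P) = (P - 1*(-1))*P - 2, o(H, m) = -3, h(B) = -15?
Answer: 217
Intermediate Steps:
A(P) = -2 + P*(1 + P) (A(P) = (P + 1)*P - 2 = (1 + P)*P - 2 = P*(1 + P) - 2 = -2 + P*(1 + P))
v = 9 (v = (-3)² = 9)
4*A(2*(-5 - 1*0)) + h(-19)*v = 4*(-2 + 2*(-5 - 1*0) + (2*(-5 - 1*0))²) - 15*9 = 4*(-2 + 2*(-5 + 0) + (2*(-5 + 0))²) - 135 = 4*(-2 + 2*(-5) + (2*(-5))²) - 135 = 4*(-2 - 10 + (-10)²) - 135 = 4*(-2 - 10 + 100) - 135 = 4*88 - 135 = 352 - 135 = 217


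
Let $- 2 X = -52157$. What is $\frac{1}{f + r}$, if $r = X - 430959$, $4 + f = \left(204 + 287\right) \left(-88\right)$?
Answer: $- \frac{2}{896185} \approx -2.2317 \cdot 10^{-6}$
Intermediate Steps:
$X = \frac{52157}{2}$ ($X = \left(- \frac{1}{2}\right) \left(-52157\right) = \frac{52157}{2} \approx 26079.0$)
$f = -43212$ ($f = -4 + \left(204 + 287\right) \left(-88\right) = -4 + 491 \left(-88\right) = -4 - 43208 = -43212$)
$r = - \frac{809761}{2}$ ($r = \frac{52157}{2} - 430959 = - \frac{809761}{2} \approx -4.0488 \cdot 10^{5}$)
$\frac{1}{f + r} = \frac{1}{-43212 - \frac{809761}{2}} = \frac{1}{- \frac{896185}{2}} = - \frac{2}{896185}$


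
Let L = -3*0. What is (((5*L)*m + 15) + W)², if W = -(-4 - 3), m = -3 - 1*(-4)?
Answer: 484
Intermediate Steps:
m = 1 (m = -3 + 4 = 1)
L = 0
W = 7 (W = -1*(-7) = 7)
(((5*L)*m + 15) + W)² = (((5*0)*1 + 15) + 7)² = ((0*1 + 15) + 7)² = ((0 + 15) + 7)² = (15 + 7)² = 22² = 484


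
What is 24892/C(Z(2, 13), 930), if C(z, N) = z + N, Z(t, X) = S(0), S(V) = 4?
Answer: 12446/467 ≈ 26.651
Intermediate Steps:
Z(t, X) = 4
C(z, N) = N + z
24892/C(Z(2, 13), 930) = 24892/(930 + 4) = 24892/934 = 24892*(1/934) = 12446/467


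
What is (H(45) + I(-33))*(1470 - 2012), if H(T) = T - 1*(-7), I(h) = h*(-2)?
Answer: -63956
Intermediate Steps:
I(h) = -2*h
H(T) = 7 + T (H(T) = T + 7 = 7 + T)
(H(45) + I(-33))*(1470 - 2012) = ((7 + 45) - 2*(-33))*(1470 - 2012) = (52 + 66)*(-542) = 118*(-542) = -63956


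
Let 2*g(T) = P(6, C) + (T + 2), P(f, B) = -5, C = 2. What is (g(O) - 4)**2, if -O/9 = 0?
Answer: 121/4 ≈ 30.250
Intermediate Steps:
O = 0 (O = -9*0 = 0)
g(T) = -3/2 + T/2 (g(T) = (-5 + (T + 2))/2 = (-5 + (2 + T))/2 = (-3 + T)/2 = -3/2 + T/2)
(g(O) - 4)**2 = ((-3/2 + (1/2)*0) - 4)**2 = ((-3/2 + 0) - 4)**2 = (-3/2 - 4)**2 = (-11/2)**2 = 121/4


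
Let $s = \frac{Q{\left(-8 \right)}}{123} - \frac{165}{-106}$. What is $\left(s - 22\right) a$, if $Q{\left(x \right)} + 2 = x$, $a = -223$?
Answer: $\frac{59675023}{13038} \approx 4577.0$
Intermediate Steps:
$Q{\left(x \right)} = -2 + x$
$s = \frac{19235}{13038}$ ($s = \frac{-2 - 8}{123} - \frac{165}{-106} = \left(-10\right) \frac{1}{123} - - \frac{165}{106} = - \frac{10}{123} + \frac{165}{106} = \frac{19235}{13038} \approx 1.4753$)
$\left(s - 22\right) a = \left(\frac{19235}{13038} - 22\right) \left(-223\right) = \left(- \frac{267601}{13038}\right) \left(-223\right) = \frac{59675023}{13038}$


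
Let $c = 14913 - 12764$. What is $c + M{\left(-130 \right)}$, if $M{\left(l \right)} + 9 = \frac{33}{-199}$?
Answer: $\frac{425827}{199} \approx 2139.8$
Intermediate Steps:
$M{\left(l \right)} = - \frac{1824}{199}$ ($M{\left(l \right)} = -9 + \frac{33}{-199} = -9 + 33 \left(- \frac{1}{199}\right) = -9 - \frac{33}{199} = - \frac{1824}{199}$)
$c = 2149$
$c + M{\left(-130 \right)} = 2149 - \frac{1824}{199} = \frac{425827}{199}$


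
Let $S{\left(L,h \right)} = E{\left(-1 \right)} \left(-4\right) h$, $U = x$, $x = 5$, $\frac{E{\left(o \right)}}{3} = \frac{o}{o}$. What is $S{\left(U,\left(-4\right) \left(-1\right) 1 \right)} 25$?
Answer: $-1200$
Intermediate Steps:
$E{\left(o \right)} = 3$ ($E{\left(o \right)} = 3 \frac{o}{o} = 3 \cdot 1 = 3$)
$U = 5$
$S{\left(L,h \right)} = - 12 h$ ($S{\left(L,h \right)} = 3 \left(-4\right) h = - 12 h$)
$S{\left(U,\left(-4\right) \left(-1\right) 1 \right)} 25 = - 12 \left(-4\right) \left(-1\right) 1 \cdot 25 = - 12 \cdot 4 \cdot 1 \cdot 25 = \left(-12\right) 4 \cdot 25 = \left(-48\right) 25 = -1200$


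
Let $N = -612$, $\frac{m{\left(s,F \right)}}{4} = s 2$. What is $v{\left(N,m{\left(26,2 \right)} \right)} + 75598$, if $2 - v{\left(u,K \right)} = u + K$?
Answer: $76004$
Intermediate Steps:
$m{\left(s,F \right)} = 8 s$ ($m{\left(s,F \right)} = 4 s 2 = 4 \cdot 2 s = 8 s$)
$v{\left(u,K \right)} = 2 - K - u$ ($v{\left(u,K \right)} = 2 - \left(u + K\right) = 2 - \left(K + u\right) = 2 - K - u$)
$v{\left(N,m{\left(26,2 \right)} \right)} + 75598 = \left(2 - 8 \cdot 26 - -612\right) + 75598 = \left(2 - 208 + 612\right) + 75598 = 406 + 75598 = 76004$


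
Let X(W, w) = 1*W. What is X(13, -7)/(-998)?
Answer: -13/998 ≈ -0.013026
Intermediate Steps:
X(W, w) = W
X(13, -7)/(-998) = 13/(-998) = 13*(-1/998) = -13/998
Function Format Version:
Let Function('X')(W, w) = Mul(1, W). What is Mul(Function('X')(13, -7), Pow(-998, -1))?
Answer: Rational(-13, 998) ≈ -0.013026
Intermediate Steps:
Function('X')(W, w) = W
Mul(Function('X')(13, -7), Pow(-998, -1)) = Mul(13, Pow(-998, -1)) = Mul(13, Rational(-1, 998)) = Rational(-13, 998)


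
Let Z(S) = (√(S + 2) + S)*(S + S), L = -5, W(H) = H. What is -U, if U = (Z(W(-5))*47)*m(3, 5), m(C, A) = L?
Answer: 11750 - 2350*I*√3 ≈ 11750.0 - 4070.3*I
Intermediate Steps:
Z(S) = 2*S*(S + √(2 + S)) (Z(S) = (√(2 + S) + S)*(2*S) = (S + √(2 + S))*(2*S) = 2*S*(S + √(2 + S)))
m(C, A) = -5
U = -11750 + 2350*I*√3 (U = ((2*(-5)*(-5 + √(2 - 5)))*47)*(-5) = ((2*(-5)*(-5 + √(-3)))*47)*(-5) = ((2*(-5)*(-5 + I*√3))*47)*(-5) = ((50 - 10*I*√3)*47)*(-5) = (2350 - 470*I*√3)*(-5) = -11750 + 2350*I*√3 ≈ -11750.0 + 4070.3*I)
-U = -(-11750 + 2350*I*√3) = 11750 - 2350*I*√3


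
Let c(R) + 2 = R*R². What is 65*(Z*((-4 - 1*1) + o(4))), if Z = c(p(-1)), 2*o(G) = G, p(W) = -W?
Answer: 195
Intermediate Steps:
o(G) = G/2
c(R) = -2 + R³ (c(R) = -2 + R*R² = -2 + R³)
Z = -1 (Z = -2 + (-1*(-1))³ = -2 + 1³ = -2 + 1 = -1)
65*(Z*((-4 - 1*1) + o(4))) = 65*(-((-4 - 1*1) + (½)*4)) = 65*(-((-4 - 1) + 2)) = 65*(-(-5 + 2)) = 65*(-1*(-3)) = 65*3 = 195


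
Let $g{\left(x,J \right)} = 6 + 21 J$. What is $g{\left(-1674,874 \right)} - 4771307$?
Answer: $-4752947$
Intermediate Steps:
$g{\left(-1674,874 \right)} - 4771307 = \left(6 + 21 \cdot 874\right) - 4771307 = \left(6 + 18354\right) - 4771307 = 18360 - 4771307 = -4752947$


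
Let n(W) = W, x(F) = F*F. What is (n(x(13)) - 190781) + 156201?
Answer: -34411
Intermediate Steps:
x(F) = F²
(n(x(13)) - 190781) + 156201 = (13² - 190781) + 156201 = (169 - 190781) + 156201 = -190612 + 156201 = -34411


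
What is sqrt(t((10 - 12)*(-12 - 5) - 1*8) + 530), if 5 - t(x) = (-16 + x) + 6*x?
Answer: 3*sqrt(41) ≈ 19.209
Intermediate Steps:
t(x) = 21 - 7*x (t(x) = 5 - ((-16 + x) + 6*x) = 5 - (-16 + 7*x) = 5 + (16 - 7*x) = 21 - 7*x)
sqrt(t((10 - 12)*(-12 - 5) - 1*8) + 530) = sqrt((21 - 7*((10 - 12)*(-12 - 5) - 1*8)) + 530) = sqrt((21 - 7*(-2*(-17) - 8)) + 530) = sqrt((21 - 7*(34 - 8)) + 530) = sqrt((21 - 7*26) + 530) = sqrt((21 - 182) + 530) = sqrt(-161 + 530) = sqrt(369) = 3*sqrt(41)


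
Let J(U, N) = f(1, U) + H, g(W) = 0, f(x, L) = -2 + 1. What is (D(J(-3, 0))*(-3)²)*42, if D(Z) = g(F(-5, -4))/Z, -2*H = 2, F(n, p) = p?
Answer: 0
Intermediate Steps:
f(x, L) = -1
H = -1 (H = -½*2 = -1)
J(U, N) = -2 (J(U, N) = -1 - 1 = -2)
D(Z) = 0 (D(Z) = 0/Z = 0)
(D(J(-3, 0))*(-3)²)*42 = (0*(-3)²)*42 = (0*9)*42 = 0*42 = 0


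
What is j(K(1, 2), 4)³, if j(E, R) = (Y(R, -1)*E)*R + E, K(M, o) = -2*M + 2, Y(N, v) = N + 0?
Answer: 0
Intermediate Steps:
Y(N, v) = N
K(M, o) = 2 - 2*M
j(E, R) = E + E*R² (j(E, R) = (R*E)*R + E = (E*R)*R + E = E*R² + E = E + E*R²)
j(K(1, 2), 4)³ = ((2 - 2*1)*(1 + 4²))³ = ((2 - 2)*(1 + 16))³ = (0*17)³ = 0³ = 0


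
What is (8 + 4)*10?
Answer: 120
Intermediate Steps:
(8 + 4)*10 = 12*10 = 120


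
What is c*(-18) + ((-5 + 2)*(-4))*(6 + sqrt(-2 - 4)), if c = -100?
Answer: 1872 + 12*I*sqrt(6) ≈ 1872.0 + 29.394*I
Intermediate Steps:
c*(-18) + ((-5 + 2)*(-4))*(6 + sqrt(-2 - 4)) = -100*(-18) + ((-5 + 2)*(-4))*(6 + sqrt(-2 - 4)) = 1800 + (-3*(-4))*(6 + sqrt(-6)) = 1800 + 12*(6 + I*sqrt(6)) = 1800 + (72 + 12*I*sqrt(6)) = 1872 + 12*I*sqrt(6)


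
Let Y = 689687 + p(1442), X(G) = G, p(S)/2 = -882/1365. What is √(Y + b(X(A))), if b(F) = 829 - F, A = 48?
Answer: 12*√20258485/65 ≈ 830.94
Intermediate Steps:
p(S) = -84/65 (p(S) = 2*(-882/1365) = 2*(-882*1/1365) = 2*(-42/65) = -84/65)
Y = 44829571/65 (Y = 689687 - 84/65 = 44829571/65 ≈ 6.8969e+5)
√(Y + b(X(A))) = √(44829571/65 + (829 - 1*48)) = √(44829571/65 + (829 - 48)) = √(44829571/65 + 781) = √(44880336/65) = 12*√20258485/65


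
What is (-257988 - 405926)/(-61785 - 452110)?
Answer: 663914/513895 ≈ 1.2919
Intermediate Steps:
(-257988 - 405926)/(-61785 - 452110) = -663914/(-513895) = -663914*(-1/513895) = 663914/513895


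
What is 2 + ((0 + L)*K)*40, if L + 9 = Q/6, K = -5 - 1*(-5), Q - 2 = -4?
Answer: 2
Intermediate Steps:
Q = -2 (Q = 2 - 4 = -2)
K = 0 (K = -5 + 5 = 0)
L = -28/3 (L = -9 - 2/6 = -9 - 2*⅙ = -9 - ⅓ = -28/3 ≈ -9.3333)
2 + ((0 + L)*K)*40 = 2 + ((0 - 28/3)*0)*40 = 2 - 28/3*0*40 = 2 + 0*40 = 2 + 0 = 2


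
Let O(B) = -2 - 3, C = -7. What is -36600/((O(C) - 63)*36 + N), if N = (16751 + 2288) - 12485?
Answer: -18300/2053 ≈ -8.9138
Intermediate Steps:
O(B) = -5
N = 6554 (N = 19039 - 12485 = 6554)
-36600/((O(C) - 63)*36 + N) = -36600/((-5 - 63)*36 + 6554) = -36600/(-68*36 + 6554) = -36600/(-2448 + 6554) = -36600/4106 = -36600*1/4106 = -18300/2053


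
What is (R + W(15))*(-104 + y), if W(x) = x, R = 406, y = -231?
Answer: -141035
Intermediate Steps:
(R + W(15))*(-104 + y) = (406 + 15)*(-104 - 231) = 421*(-335) = -141035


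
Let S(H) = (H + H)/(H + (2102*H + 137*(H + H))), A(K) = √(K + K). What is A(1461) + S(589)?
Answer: 2/2377 + √2922 ≈ 54.056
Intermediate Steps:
A(K) = √2*√K (A(K) = √(2*K) = √2*√K)
S(H) = 2/2377 (S(H) = (2*H)/(H + (2102*H + 137*(2*H))) = (2*H)/(H + (2102*H + 274*H)) = (2*H)/(H + 2376*H) = (2*H)/((2377*H)) = (2*H)*(1/(2377*H)) = 2/2377)
A(1461) + S(589) = √2*√1461 + 2/2377 = √2922 + 2/2377 = 2/2377 + √2922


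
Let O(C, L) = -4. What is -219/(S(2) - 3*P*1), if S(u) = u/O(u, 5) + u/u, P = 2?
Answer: 438/11 ≈ 39.818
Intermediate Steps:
S(u) = 1 - u/4 (S(u) = u/(-4) + u/u = u*(-1/4) + 1 = -u/4 + 1 = 1 - u/4)
-219/(S(2) - 3*P*1) = -219/((1 - 1/4*2) - 3*2*1) = -219/((1 - 1/2) - 6*1) = -219/(1/2 - 6) = -219/(-11/2) = -2/11*(-219) = 438/11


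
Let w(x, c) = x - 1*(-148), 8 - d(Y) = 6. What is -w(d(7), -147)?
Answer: -150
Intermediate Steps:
d(Y) = 2 (d(Y) = 8 - 1*6 = 8 - 6 = 2)
w(x, c) = 148 + x (w(x, c) = x + 148 = 148 + x)
-w(d(7), -147) = -(148 + 2) = -1*150 = -150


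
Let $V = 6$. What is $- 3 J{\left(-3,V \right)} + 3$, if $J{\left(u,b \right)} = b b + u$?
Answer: $-96$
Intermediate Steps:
$J{\left(u,b \right)} = u + b^{2}$ ($J{\left(u,b \right)} = b^{2} + u = u + b^{2}$)
$- 3 J{\left(-3,V \right)} + 3 = - 3 \left(-3 + 6^{2}\right) + 3 = - 3 \left(-3 + 36\right) + 3 = \left(-3\right) 33 + 3 = -99 + 3 = -96$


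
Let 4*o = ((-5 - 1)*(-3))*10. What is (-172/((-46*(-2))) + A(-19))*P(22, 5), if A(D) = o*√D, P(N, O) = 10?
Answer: -430/23 + 450*I*√19 ≈ -18.696 + 1961.5*I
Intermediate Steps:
o = 45 (o = (((-5 - 1)*(-3))*10)/4 = (-6*(-3)*10)/4 = (18*10)/4 = (¼)*180 = 45)
A(D) = 45*√D
(-172/((-46*(-2))) + A(-19))*P(22, 5) = (-172/((-46*(-2))) + 45*√(-19))*10 = (-172/92 + 45*(I*√19))*10 = (-172*1/92 + 45*I*√19)*10 = (-43/23 + 45*I*√19)*10 = -430/23 + 450*I*√19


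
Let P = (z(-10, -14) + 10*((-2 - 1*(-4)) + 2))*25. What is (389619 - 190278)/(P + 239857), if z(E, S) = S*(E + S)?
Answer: 199341/249257 ≈ 0.79974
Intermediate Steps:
P = 9400 (P = (-14*(-10 - 14) + 10*((-2 - 1*(-4)) + 2))*25 = (-14*(-24) + 10*((-2 + 4) + 2))*25 = (336 + 10*(2 + 2))*25 = (336 + 10*4)*25 = (336 + 40)*25 = 376*25 = 9400)
(389619 - 190278)/(P + 239857) = (389619 - 190278)/(9400 + 239857) = 199341/249257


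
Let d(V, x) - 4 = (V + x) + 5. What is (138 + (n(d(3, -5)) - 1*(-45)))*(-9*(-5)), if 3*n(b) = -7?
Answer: 8130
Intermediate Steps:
d(V, x) = 9 + V + x (d(V, x) = 4 + ((V + x) + 5) = 4 + (5 + V + x) = 9 + V + x)
n(b) = -7/3 (n(b) = (⅓)*(-7) = -7/3)
(138 + (n(d(3, -5)) - 1*(-45)))*(-9*(-5)) = (138 + (-7/3 - 1*(-45)))*(-9*(-5)) = (138 + (-7/3 + 45))*45 = (138 + 128/3)*45 = (542/3)*45 = 8130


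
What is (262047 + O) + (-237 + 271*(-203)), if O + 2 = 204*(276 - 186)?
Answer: 225155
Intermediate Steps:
O = 18358 (O = -2 + 204*(276 - 186) = -2 + 204*90 = -2 + 18360 = 18358)
(262047 + O) + (-237 + 271*(-203)) = (262047 + 18358) + (-237 + 271*(-203)) = 280405 + (-237 - 55013) = 280405 - 55250 = 225155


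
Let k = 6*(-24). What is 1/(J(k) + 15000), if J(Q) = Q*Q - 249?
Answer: 1/35487 ≈ 2.8179e-5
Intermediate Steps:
k = -144
J(Q) = -249 + Q² (J(Q) = Q² - 249 = -249 + Q²)
1/(J(k) + 15000) = 1/((-249 + (-144)²) + 15000) = 1/((-249 + 20736) + 15000) = 1/(20487 + 15000) = 1/35487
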